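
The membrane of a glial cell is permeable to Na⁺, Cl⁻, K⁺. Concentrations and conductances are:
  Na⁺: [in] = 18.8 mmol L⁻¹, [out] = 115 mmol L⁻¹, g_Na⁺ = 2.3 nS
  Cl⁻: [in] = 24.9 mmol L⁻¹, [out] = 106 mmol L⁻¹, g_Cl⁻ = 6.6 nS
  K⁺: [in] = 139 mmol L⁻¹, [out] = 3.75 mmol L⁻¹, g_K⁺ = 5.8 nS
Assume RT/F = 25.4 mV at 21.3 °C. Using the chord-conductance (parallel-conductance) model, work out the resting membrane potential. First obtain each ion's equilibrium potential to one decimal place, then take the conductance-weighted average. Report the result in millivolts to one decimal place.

E_Na⁺ = (25.4/1)·ln(115/18.8) = 46.0 mV
E_Cl⁻ = (25.4/-1)·ln(106/24.9) = -36.8 mV
E_K⁺ = (25.4/1)·ln(3.75/139) = -91.8 mV
Vm = (Σ gᵢEᵢ)/(Σ gᵢ) = (2.3·46.0 + 6.6·-36.8 + 5.8·-91.8) / (2.3 + 6.6 + 5.8)
= -669.52 / 14.7 = -45.55 mV

-45.5 mV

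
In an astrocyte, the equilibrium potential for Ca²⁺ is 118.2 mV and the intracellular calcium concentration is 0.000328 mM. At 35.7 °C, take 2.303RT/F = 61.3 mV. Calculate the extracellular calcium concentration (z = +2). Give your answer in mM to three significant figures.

2.36 mM

Nernst: E = (61.3/2) · log₁₀([out]/[in]), so log₁₀([out]/[in]) = 118.2 × 2 / 61.3 = 3.8564.
[out]/[in] = 10^(3.8564) = 7185.
[out] = 7185 × 0.000328 = 2.357 mM.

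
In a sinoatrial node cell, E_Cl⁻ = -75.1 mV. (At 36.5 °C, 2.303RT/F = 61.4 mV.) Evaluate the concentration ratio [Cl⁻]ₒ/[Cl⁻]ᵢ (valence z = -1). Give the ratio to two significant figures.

17

log₁₀([out]/[in]) = E·z/(61.4) = -75.1 × -1 / 61.4 = 1.2231
[out]/[in] = 10^(1.2231) = 16.72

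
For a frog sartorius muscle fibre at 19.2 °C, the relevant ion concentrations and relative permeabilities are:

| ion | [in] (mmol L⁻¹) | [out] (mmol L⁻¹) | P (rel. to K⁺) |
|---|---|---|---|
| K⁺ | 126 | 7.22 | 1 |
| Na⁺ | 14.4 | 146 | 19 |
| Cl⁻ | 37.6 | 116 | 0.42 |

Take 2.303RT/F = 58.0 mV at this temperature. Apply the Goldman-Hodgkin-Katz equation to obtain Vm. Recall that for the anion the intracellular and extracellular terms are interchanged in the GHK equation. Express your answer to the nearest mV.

46 mV

Vm = 58.0 · log₁₀[(Σ P·[cation]ₒ + Σ P·[anion]ᵢ) / (Σ P·[cation]ᵢ + Σ P·[anion]ₒ)]
Numerator = 1×7.22 + 19×146 + 0.42×37.6 = 2797
Denominator = 1×126 + 19×14.4 + 0.42×116 = 448.3
Vm = 58.0 · log₁₀(6.2389) = 58.0 × (0.7951) = 46.12 mV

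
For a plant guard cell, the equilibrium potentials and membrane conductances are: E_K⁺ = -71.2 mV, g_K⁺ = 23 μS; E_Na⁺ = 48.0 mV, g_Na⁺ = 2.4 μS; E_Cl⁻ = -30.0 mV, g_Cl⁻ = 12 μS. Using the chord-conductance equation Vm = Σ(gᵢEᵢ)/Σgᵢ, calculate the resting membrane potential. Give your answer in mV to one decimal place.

Σ gᵢEᵢ = 23·(-71.2) + 2.4·(48.0) + 12·(-30.0) = -1882.40
Σ gᵢ = 23 + 2.4 + 12 = 37.4
Vm = -1882.40 / 37.4 = -50.33 mV

-50.3 mV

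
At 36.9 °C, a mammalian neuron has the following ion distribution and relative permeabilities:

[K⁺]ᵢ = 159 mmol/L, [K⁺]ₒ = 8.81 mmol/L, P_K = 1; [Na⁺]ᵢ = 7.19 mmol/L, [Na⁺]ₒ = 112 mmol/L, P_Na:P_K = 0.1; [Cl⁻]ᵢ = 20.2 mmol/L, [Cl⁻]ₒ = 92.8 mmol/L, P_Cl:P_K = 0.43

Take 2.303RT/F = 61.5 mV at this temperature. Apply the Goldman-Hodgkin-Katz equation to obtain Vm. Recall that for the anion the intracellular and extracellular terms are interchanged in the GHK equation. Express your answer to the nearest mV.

-52 mV

Vm = 61.5 · log₁₀[(Σ P·[cation]ₒ + Σ P·[anion]ᵢ) / (Σ P·[cation]ᵢ + Σ P·[anion]ₒ)]
Numerator = 1×8.81 + 0.1×112 + 0.43×20.2 = 28.7
Denominator = 1×159 + 0.1×7.19 + 0.43×92.8 = 199.6
Vm = 61.5 · log₁₀(0.14375) = 61.5 × (-0.8424) = -51.81 mV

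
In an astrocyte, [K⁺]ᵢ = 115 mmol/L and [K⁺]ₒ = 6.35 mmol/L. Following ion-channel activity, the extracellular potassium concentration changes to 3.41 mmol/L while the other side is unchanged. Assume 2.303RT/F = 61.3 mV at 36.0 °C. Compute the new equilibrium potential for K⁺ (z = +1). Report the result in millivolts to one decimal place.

-93.7 mV

After the shift: [K⁺]_out = 3.41, [K⁺]_in = 115 mmol/L.
E_new = (61.3/1)·log₁₀(3.41/115) = 61.30 · (-1.5279) = -93.66 mV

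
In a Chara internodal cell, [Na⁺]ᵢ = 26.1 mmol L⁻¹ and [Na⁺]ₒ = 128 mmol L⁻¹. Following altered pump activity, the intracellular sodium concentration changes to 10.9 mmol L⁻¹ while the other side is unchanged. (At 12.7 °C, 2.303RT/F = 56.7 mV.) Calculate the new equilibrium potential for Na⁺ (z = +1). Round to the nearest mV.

61 mV

After the shift: [Na⁺]_out = 128, [Na⁺]_in = 10.9 mmol L⁻¹.
E_new = (56.7/1)·log₁₀(128/10.9) = 56.70 · (1.0698) = 60.66 mV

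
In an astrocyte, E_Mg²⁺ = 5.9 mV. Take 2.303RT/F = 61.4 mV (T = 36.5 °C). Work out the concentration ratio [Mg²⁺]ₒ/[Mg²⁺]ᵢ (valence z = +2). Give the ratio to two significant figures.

1.6

log₁₀([out]/[in]) = E·z/(61.4) = 5.9 × 2 / 61.4 = 0.1922
[out]/[in] = 10^(0.1922) = 1.557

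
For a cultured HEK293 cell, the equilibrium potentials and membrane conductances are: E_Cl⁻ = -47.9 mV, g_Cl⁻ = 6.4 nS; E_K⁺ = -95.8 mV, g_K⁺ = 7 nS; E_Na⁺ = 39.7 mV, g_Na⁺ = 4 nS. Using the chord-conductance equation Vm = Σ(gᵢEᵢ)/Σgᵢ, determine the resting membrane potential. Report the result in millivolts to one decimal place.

-47.0 mV

Σ gᵢEᵢ = 6.4·(-47.9) + 7·(-95.8) + 4·(39.7) = -818.36
Σ gᵢ = 6.4 + 7 + 4 = 17.4
Vm = -818.36 / 17.4 = -47.03 mV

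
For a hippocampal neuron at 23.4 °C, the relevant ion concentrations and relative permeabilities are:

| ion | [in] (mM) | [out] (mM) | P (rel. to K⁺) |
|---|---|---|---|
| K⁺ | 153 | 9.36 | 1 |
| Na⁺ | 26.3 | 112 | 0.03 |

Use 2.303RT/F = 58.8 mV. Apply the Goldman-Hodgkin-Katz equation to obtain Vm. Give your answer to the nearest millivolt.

-64 mV

Vm = 58.8 · log₁₀[(Σ P·[cation]ₒ + Σ P·[anion]ᵢ) / (Σ P·[cation]ᵢ + Σ P·[anion]ₒ)]
Numerator = 1×9.36 + 0.03×112 = 12.72
Denominator = 1×153 + 0.03×26.3 = 153.8
Vm = 58.8 · log₁₀(0.082711) = 58.8 × (-1.0824) = -63.65 mV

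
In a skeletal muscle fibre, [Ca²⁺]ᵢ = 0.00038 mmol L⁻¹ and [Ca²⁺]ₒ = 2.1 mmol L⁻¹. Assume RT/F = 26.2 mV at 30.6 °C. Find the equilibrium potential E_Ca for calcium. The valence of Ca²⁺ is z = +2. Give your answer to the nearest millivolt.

113 mV

E = (26.2/z) · ln([Ca²⁺]_out/[Ca²⁺]_in) with z = +2.
= (26.2/2) · ln(2.1/0.00038) = 13.10 · ln(5526)
= 13.10 · (8.6173) = 112.89 mV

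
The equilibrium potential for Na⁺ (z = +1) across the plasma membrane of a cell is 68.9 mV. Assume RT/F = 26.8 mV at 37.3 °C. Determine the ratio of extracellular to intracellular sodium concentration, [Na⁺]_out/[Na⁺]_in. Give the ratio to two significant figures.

ln([out]/[in]) = E·z/(26.8) = 68.9 × 1 / 26.8 = 2.5709
[out]/[in] = e^(2.5709) = 13.08

13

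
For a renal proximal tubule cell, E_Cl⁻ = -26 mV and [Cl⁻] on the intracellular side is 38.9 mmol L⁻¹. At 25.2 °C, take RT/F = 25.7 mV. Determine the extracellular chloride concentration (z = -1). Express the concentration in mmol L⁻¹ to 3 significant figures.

Nernst: E = (25.7/-1) · ln([out]/[in]), so ln([out]/[in]) = -26.0 × -1 / 25.7 = 1.0117.
[out]/[in] = e^(1.0117) = 2.75.
[out] = 2.75 × 38.9 = 107 mmol L⁻¹.

107 mmol L⁻¹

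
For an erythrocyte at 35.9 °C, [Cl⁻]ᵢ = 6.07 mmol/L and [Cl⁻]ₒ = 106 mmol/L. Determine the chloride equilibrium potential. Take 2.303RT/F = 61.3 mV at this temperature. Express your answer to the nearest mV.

E = (61.3/z) · log₁₀([Cl⁻]_out/[Cl⁻]_in) with z = -1.
For an anion, dividing by z = -1 reverses the sign.
= (61.3/-1) · log₁₀(106/6.07) = -61.30 · log₁₀(17.46)
= -61.30 · (1.2421) = -76.14 mV

-76 mV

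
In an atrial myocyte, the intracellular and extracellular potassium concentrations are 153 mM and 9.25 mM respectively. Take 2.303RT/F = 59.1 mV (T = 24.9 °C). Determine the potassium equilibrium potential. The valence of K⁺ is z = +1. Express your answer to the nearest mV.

-72 mV

E = (59.1/z) · log₁₀([K⁺]_out/[K⁺]_in) with z = +1.
= (59.1/1) · log₁₀(9.25/153) = 59.10 · log₁₀(0.06046)
= 59.10 · (-1.2185) = -72.02 mV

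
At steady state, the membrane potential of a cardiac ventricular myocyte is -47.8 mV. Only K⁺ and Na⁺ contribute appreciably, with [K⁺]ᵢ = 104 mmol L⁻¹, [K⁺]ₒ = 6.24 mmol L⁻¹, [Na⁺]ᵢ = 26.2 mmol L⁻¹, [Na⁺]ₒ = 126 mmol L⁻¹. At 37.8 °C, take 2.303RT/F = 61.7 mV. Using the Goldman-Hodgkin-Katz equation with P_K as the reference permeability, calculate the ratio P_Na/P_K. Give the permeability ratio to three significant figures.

0.0924

Let α = P_Na/P_K. GHK: Vm = 61.7·log₁₀[(Kₒ + α·Naₒ)/(Kᵢ + α·Naᵢ)].
10^(Vm/61.7) = 10^(-47.8/61.7) = 0.16799
So 0.16799·(Kᵢ + α·Naᵢ) = Kₒ + α·Naₒ → α = (0.16799·104.0 − 6.24) / (126.0 − 0.16799·26.2)
α = (17.47 − 6.24) / (126.0 − 4.401) = 11.23/121.6 = 0.09236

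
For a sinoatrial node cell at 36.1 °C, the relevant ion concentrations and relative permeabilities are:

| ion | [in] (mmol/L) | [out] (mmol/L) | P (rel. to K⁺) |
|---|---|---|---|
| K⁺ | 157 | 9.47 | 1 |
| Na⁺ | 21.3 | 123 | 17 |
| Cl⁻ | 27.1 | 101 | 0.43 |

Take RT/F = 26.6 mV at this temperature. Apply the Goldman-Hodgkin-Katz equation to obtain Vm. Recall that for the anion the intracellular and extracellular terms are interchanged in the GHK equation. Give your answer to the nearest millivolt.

Vm = 26.6 · ln[(Σ P·[cation]ₒ + Σ P·[anion]ᵢ) / (Σ P·[cation]ᵢ + Σ P·[anion]ₒ)]
Numerator = 1×9.47 + 17×123 + 0.43×27.1 = 2112
Denominator = 1×157 + 17×21.3 + 0.43×101 = 562.5
Vm = 26.6 · ln(3.7547) = 26.6 × (1.3230) = 35.19 mV

35 mV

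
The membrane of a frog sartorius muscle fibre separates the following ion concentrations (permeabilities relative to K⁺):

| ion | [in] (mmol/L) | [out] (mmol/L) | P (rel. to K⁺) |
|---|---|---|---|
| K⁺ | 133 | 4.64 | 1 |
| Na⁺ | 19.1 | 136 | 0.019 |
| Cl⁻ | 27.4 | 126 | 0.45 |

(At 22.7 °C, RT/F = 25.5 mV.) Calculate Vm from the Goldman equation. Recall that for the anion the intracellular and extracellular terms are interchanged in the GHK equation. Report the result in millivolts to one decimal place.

Vm = 25.5 · ln[(Σ P·[cation]ₒ + Σ P·[anion]ᵢ) / (Σ P·[cation]ᵢ + Σ P·[anion]ₒ)]
Numerator = 1×4.64 + 0.019×136 + 0.45×27.4 = 19.55
Denominator = 1×133 + 0.019×19.1 + 0.45×126 = 190.1
Vm = 25.5 · ln(0.10288) = 25.5 × (-2.2742) = -57.99 mV

-58.0 mV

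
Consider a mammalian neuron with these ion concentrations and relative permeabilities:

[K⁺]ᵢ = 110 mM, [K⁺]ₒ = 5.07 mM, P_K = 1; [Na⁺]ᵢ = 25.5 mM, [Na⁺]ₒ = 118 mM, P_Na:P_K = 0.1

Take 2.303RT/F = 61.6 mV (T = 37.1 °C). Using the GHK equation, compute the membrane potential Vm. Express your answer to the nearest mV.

-51 mV

Vm = 61.6 · log₁₀[(Σ P·[cation]ₒ + Σ P·[anion]ᵢ) / (Σ P·[cation]ᵢ + Σ P·[anion]ₒ)]
Numerator = 1×5.07 + 0.1×118 = 16.87
Denominator = 1×110 + 0.1×25.5 = 112.5
Vm = 61.6 · log₁₀(0.14989) = 61.6 × (-0.8242) = -50.77 mV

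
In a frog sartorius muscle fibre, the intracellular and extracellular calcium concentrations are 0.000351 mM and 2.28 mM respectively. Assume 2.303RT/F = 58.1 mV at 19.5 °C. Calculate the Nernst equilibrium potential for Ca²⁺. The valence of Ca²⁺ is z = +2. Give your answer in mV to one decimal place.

E = (58.1/z) · log₁₀([Ca²⁺]_out/[Ca²⁺]_in) with z = +2.
= (58.1/2) · log₁₀(2.28/0.000351) = 29.05 · log₁₀(6496)
= 29.05 · (3.8126) = 110.76 mV

110.8 mV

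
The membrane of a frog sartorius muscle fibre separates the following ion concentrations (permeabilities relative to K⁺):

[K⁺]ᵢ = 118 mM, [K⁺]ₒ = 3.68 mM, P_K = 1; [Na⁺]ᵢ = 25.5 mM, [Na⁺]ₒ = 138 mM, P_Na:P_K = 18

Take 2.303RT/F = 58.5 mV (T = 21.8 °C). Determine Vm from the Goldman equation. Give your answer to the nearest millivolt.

37 mV

Vm = 58.5 · log₁₀[(Σ P·[cation]ₒ + Σ P·[anion]ᵢ) / (Σ P·[cation]ᵢ + Σ P·[anion]ₒ)]
Numerator = 1×3.68 + 18×138 = 2488
Denominator = 1×118 + 18×25.5 = 577
Vm = 58.5 · log₁₀(4.3114) = 58.5 × (0.6346) = 37.13 mV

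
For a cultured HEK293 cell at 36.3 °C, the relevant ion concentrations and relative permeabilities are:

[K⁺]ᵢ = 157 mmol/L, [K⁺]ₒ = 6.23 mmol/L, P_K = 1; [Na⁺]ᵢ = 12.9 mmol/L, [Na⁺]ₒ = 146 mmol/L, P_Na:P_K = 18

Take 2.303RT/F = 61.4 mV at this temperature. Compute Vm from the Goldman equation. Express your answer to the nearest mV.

Vm = 61.4 · log₁₀[(Σ P·[cation]ₒ + Σ P·[anion]ᵢ) / (Σ P·[cation]ᵢ + Σ P·[anion]ₒ)]
Numerator = 1×6.23 + 18×146 = 2634
Denominator = 1×157 + 18×12.9 = 389.2
Vm = 61.4 · log₁₀(6.7683) = 61.4 × (0.8305) = 50.99 mV

51 mV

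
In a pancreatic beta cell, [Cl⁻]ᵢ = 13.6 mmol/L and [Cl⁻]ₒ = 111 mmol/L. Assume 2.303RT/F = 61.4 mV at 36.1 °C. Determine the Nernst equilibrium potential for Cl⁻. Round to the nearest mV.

E = (61.4/z) · log₁₀([Cl⁻]_out/[Cl⁻]_in) with z = -1.
For an anion, dividing by z = -1 reverses the sign.
= (61.4/-1) · log₁₀(111/13.6) = -61.40 · log₁₀(8.162)
= -61.40 · (0.9118) = -55.98 mV

-56 mV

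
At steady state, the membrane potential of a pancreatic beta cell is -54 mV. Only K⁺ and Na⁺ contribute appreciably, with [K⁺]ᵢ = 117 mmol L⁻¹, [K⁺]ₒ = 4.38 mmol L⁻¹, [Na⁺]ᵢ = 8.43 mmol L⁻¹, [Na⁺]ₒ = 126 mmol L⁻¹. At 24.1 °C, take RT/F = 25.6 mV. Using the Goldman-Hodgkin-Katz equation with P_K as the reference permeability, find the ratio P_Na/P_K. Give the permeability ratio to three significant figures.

0.0785

Let α = P_Na/P_K. GHK: Vm = 25.6·ln[(Kₒ + α·Naₒ)/(Kᵢ + α·Naᵢ)].
e^(Vm/25.6) = e^(-54.0/25.6) = 0.12131
So 0.12131·(Kᵢ + α·Naᵢ) = Kₒ + α·Naₒ → α = (0.12131·117.0 − 4.38) / (126.0 − 0.12131·8.43)
α = (14.19 − 4.38) / (126.0 − 1.023) = 9.814/125 = 0.07852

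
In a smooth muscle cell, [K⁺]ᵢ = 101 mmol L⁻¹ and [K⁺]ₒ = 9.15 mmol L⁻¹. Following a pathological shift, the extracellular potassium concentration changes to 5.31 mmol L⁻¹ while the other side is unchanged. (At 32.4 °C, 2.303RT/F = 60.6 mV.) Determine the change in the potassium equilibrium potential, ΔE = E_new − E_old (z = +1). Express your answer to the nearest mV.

-14 mV

E_old = (60.6/1)·log₁₀(9.15/101) = -63.20 mV
E_new = (60.6/1)·log₁₀(5.31/101) = -77.52 mV
ΔE = -77.52 − (-63.20) = -14.32 mV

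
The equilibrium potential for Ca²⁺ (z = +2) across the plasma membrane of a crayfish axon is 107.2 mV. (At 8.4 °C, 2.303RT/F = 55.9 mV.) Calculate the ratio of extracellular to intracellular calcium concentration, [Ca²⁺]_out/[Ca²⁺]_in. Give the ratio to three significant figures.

6850

log₁₀([out]/[in]) = E·z/(55.9) = 107.2 × 2 / 55.9 = 3.8354
[out]/[in] = 10^(3.8354) = 6846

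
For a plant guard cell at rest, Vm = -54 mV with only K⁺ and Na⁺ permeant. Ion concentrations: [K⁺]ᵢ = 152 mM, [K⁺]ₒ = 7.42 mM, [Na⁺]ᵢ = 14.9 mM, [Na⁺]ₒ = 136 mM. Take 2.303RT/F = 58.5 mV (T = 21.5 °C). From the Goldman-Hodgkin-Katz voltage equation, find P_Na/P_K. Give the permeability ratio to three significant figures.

0.0799

Let α = P_Na/P_K. GHK: Vm = 58.5·log₁₀[(Kₒ + α·Naₒ)/(Kᵢ + α·Naᵢ)].
10^(Vm/58.5) = 10^(-54.0/58.5) = 0.11938
So 0.11938·(Kᵢ + α·Naᵢ) = Kₒ + α·Naₒ → α = (0.11938·152.0 − 7.42) / (136.0 − 0.11938·14.9)
α = (18.15 − 7.42) / (136.0 − 1.779) = 10.73/134.2 = 0.07991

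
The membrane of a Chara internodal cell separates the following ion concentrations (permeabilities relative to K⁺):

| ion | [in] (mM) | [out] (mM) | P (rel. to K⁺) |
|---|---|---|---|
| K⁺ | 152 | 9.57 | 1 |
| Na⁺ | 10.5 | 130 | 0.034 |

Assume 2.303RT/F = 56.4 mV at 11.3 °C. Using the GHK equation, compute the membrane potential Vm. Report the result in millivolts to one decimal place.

Vm = 56.4 · log₁₀[(Σ P·[cation]ₒ + Σ P·[anion]ᵢ) / (Σ P·[cation]ᵢ + Σ P·[anion]ₒ)]
Numerator = 1×9.57 + 0.034×130 = 13.99
Denominator = 1×152 + 0.034×10.5 = 152.4
Vm = 56.4 · log₁₀(0.091824) = 56.4 × (-1.0370) = -58.49 mV

-58.5 mV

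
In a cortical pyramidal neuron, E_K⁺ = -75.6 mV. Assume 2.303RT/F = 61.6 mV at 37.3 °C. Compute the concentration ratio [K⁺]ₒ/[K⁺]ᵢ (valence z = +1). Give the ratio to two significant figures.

0.059

log₁₀([out]/[in]) = E·z/(61.6) = -75.6 × 1 / 61.6 = -1.2273
[out]/[in] = 10^(-1.2273) = 0.05926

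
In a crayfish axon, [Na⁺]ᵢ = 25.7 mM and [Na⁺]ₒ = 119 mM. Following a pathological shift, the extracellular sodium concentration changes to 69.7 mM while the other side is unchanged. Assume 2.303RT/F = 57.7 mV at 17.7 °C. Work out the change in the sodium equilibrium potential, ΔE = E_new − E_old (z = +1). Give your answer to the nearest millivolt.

E_old = (57.7/1)·log₁₀(119/25.7) = 38.41 mV
E_new = (57.7/1)·log₁₀(69.7/25.7) = 25.00 mV
ΔE = 25.00 − (38.41) = -13.40 mV

-13 mV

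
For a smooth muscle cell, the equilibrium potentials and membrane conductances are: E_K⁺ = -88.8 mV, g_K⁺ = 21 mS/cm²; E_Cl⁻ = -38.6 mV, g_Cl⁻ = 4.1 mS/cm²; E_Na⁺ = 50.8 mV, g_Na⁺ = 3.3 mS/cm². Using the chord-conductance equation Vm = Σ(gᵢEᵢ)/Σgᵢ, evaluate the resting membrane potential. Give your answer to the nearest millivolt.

-65 mV

Σ gᵢEᵢ = 21·(-88.8) + 4.1·(-38.6) + 3.3·(50.8) = -1855.42
Σ gᵢ = 21 + 4.1 + 3.3 = 28.4
Vm = -1855.42 / 28.4 = -65.33 mV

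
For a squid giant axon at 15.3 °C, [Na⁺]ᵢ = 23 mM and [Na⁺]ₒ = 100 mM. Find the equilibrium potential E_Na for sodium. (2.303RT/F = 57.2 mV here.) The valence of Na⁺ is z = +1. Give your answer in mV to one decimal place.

36.5 mV

E = (57.2/z) · log₁₀([Na⁺]_out/[Na⁺]_in) with z = +1.
= (57.2/1) · log₁₀(100/23) = 57.20 · log₁₀(4.348)
= 57.20 · (0.6383) = 36.51 mV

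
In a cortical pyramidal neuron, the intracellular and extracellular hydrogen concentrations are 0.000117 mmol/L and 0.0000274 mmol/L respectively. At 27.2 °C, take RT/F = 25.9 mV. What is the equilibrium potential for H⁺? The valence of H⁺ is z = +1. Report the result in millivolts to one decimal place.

-37.6 mV

E = (25.9/z) · ln([H⁺]_out/[H⁺]_in) with z = +1.
= (25.9/1) · ln(0.0000274/0.000117) = 25.90 · ln(0.2342)
= 25.90 · (-1.4516) = -37.60 mV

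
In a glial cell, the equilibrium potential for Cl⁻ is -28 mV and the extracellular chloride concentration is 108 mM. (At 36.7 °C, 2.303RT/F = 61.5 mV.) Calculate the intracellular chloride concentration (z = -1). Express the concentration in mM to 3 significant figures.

37.9 mM

Nernst: E = (61.5/-1) · log₁₀([out]/[in]), so log₁₀([out]/[in]) = -28.0 × -1 / 61.5 = 0.4553.
[out]/[in] = 10^(0.4553) = 2.853.
[in] = 108 / 2.853 = 37.86 mM.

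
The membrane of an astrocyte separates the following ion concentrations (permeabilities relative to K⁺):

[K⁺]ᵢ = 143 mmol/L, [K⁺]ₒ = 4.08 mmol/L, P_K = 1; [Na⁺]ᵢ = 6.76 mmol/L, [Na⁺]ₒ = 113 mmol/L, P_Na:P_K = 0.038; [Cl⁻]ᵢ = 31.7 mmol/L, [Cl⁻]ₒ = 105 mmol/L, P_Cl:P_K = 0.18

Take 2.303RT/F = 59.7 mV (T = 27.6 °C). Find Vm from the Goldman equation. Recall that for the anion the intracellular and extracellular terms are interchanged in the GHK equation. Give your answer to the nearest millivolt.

Vm = 59.7 · log₁₀[(Σ P·[cation]ₒ + Σ P·[anion]ᵢ) / (Σ P·[cation]ᵢ + Σ P·[anion]ₒ)]
Numerator = 1×4.08 + 0.038×113 + 0.18×31.7 = 14.08
Denominator = 1×143 + 0.038×6.76 + 0.18×105 = 162.2
Vm = 59.7 · log₁₀(0.086829) = 59.7 × (-1.0613) = -63.36 mV

-63 mV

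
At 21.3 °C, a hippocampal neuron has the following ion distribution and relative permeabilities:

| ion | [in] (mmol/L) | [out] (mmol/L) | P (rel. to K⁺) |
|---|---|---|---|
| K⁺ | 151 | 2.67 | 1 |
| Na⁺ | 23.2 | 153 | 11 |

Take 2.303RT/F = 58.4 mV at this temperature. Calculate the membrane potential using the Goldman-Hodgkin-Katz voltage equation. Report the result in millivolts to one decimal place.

Vm = 58.4 · log₁₀[(Σ P·[cation]ₒ + Σ P·[anion]ᵢ) / (Σ P·[cation]ᵢ + Σ P·[anion]ₒ)]
Numerator = 1×2.67 + 11×153 = 1686
Denominator = 1×151 + 11×23.2 = 406.2
Vm = 58.4 · log₁₀(4.1499) = 58.4 × (0.6180) = 36.09 mV

36.1 mV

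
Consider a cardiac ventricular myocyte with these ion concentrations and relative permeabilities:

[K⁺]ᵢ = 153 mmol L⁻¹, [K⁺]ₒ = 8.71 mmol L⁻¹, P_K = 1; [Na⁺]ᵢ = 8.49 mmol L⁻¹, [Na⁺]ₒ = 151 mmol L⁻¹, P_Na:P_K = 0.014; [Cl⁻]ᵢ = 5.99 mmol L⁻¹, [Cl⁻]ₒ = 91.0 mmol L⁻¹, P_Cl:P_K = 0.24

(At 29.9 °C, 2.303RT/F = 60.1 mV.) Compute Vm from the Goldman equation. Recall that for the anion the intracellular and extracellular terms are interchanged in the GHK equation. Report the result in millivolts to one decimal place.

Vm = 60.1 · log₁₀[(Σ P·[cation]ₒ + Σ P·[anion]ᵢ) / (Σ P·[cation]ᵢ + Σ P·[anion]ₒ)]
Numerator = 1×8.71 + 0.014×151 + 0.24×5.99 = 12.26
Denominator = 1×153 + 0.014×8.49 + 0.24×91.0 = 175
Vm = 60.1 · log₁₀(0.070083) = 60.1 × (-1.1544) = -69.38 mV

-69.4 mV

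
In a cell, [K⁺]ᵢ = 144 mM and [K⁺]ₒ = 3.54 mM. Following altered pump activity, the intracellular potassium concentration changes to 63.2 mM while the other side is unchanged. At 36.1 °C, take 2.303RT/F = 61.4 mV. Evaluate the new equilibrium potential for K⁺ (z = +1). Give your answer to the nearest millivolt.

After the shift: [K⁺]_out = 3.54, [K⁺]_in = 63.2 mM.
E_new = (61.4/1)·log₁₀(3.54/63.2) = 61.40 · (-1.2517) = -76.86 mV

-77 mV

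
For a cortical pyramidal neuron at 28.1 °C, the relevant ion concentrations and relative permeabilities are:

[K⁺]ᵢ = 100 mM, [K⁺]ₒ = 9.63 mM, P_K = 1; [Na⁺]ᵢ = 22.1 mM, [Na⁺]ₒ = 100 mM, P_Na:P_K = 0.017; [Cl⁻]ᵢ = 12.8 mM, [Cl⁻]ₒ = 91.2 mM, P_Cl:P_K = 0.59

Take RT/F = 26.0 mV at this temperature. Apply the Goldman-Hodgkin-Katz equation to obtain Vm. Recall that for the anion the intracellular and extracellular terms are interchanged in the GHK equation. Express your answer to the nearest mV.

Vm = 26.0 · ln[(Σ P·[cation]ₒ + Σ P·[anion]ᵢ) / (Σ P·[cation]ᵢ + Σ P·[anion]ₒ)]
Numerator = 1×9.63 + 0.017×100 + 0.59×12.8 = 18.88
Denominator = 1×100 + 0.017×22.1 + 0.59×91.2 = 154.2
Vm = 26.0 · ln(0.12246) = 26.0 × (-2.0999) = -54.60 mV

-55 mV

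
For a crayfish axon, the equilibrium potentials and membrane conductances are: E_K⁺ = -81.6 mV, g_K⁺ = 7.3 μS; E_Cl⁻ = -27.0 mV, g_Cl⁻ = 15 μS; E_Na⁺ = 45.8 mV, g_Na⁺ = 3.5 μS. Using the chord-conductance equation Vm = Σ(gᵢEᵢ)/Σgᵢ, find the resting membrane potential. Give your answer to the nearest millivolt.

-33 mV

Σ gᵢEᵢ = 7.3·(-81.6) + 15·(-27.0) + 3.5·(45.8) = -840.38
Σ gᵢ = 7.3 + 15 + 3.5 = 25.8
Vm = -840.38 / 25.8 = -32.57 mV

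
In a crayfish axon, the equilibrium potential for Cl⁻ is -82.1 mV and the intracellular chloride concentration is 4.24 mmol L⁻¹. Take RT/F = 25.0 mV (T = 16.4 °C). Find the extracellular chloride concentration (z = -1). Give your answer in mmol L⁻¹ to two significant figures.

Nernst: E = (25.0/-1) · ln([out]/[in]), so ln([out]/[in]) = -82.1 × -1 / 25.0 = 3.2840.
[out]/[in] = e^(3.2840) = 26.68.
[out] = 26.68 × 4.24 = 113.1 mmol L⁻¹.

110 mmol L⁻¹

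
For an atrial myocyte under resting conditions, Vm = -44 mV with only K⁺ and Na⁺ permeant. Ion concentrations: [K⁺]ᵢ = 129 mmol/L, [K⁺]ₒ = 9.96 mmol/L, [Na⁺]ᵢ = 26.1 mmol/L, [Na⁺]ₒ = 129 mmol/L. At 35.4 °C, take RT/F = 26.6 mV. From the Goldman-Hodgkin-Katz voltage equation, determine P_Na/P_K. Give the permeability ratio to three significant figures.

0.119

Let α = P_Na/P_K. GHK: Vm = 26.6·ln[(Kₒ + α·Naₒ)/(Kᵢ + α·Naᵢ)].
e^(Vm/26.6) = e^(-44.0/26.6) = 0.19126
So 0.19126·(Kᵢ + α·Naᵢ) = Kₒ + α·Naₒ → α = (0.19126·129.0 − 9.96) / (129.0 − 0.19126·26.1)
α = (24.67 − 9.96) / (129.0 − 4.992) = 14.71/124 = 0.1186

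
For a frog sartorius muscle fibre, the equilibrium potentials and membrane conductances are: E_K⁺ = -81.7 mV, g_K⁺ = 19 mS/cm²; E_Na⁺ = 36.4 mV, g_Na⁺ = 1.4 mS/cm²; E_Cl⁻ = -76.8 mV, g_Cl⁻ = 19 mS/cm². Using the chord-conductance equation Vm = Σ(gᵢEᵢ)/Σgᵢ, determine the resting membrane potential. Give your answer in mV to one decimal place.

Σ gᵢEᵢ = 19·(-81.7) + 1.4·(36.4) + 19·(-76.8) = -2960.54
Σ gᵢ = 19 + 1.4 + 19 = 39.4
Vm = -2960.54 / 39.4 = -75.14 mV

-75.1 mV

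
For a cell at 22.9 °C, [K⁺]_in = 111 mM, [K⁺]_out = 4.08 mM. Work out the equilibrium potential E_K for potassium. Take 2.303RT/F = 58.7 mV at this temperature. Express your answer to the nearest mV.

E = (58.7/z) · log₁₀([K⁺]_out/[K⁺]_in) with z = +1.
= (58.7/1) · log₁₀(4.08/111) = 58.70 · log₁₀(0.03676)
= 58.70 · (-1.4347) = -84.21 mV

-84 mV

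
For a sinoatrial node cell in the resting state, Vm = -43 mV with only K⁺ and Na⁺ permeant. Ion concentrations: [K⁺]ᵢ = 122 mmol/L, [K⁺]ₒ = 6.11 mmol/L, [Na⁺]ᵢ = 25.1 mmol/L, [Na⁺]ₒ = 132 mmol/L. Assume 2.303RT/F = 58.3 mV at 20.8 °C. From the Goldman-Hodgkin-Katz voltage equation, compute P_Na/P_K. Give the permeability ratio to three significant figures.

Let α = P_Na/P_K. GHK: Vm = 58.3·log₁₀[(Kₒ + α·Naₒ)/(Kᵢ + α·Naᵢ)].
10^(Vm/58.3) = 10^(-43.0/58.3) = 0.18299
So 0.18299·(Kᵢ + α·Naᵢ) = Kₒ + α·Naₒ → α = (0.18299·122.0 − 6.11) / (132.0 − 0.18299·25.1)
α = (22.33 − 6.11) / (132.0 − 4.593) = 16.22/127.4 = 0.1273

0.127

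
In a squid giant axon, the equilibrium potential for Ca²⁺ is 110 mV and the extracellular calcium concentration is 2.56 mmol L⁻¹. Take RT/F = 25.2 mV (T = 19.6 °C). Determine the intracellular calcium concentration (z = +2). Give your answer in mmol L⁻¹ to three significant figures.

Nernst: E = (25.2/2) · ln([out]/[in]), so ln([out]/[in]) = 110.0 × 2 / 25.2 = 8.7302.
[out]/[in] = e^(8.7302) = 6187.
[in] = 2.56 / 6187 = 0.0004138 mmol L⁻¹.

0.000414 mmol L⁻¹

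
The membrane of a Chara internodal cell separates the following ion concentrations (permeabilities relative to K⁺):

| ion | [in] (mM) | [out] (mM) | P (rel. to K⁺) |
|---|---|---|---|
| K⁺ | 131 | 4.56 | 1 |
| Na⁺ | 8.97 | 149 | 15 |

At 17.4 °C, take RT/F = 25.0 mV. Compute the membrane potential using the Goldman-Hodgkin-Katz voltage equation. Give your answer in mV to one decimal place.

53.3 mV

Vm = 25.0 · ln[(Σ P·[cation]ₒ + Σ P·[anion]ᵢ) / (Σ P·[cation]ᵢ + Σ P·[anion]ₒ)]
Numerator = 1×4.56 + 15×149 = 2240
Denominator = 1×131 + 15×8.97 = 265.6
Vm = 25.0 · ln(8.4337) = 25.0 × (2.1322) = 53.31 mV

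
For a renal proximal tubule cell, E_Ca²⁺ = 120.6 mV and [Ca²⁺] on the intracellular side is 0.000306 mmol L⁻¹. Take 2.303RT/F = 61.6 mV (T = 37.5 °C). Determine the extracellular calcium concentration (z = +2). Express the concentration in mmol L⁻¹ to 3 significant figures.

Nernst: E = (61.6/2) · log₁₀([out]/[in]), so log₁₀([out]/[in]) = 120.6 × 2 / 61.6 = 3.9156.
[out]/[in] = 10^(3.9156) = 8233.
[out] = 8233 × 0.000306 = 2.519 mmol L⁻¹.

2.52 mmol L⁻¹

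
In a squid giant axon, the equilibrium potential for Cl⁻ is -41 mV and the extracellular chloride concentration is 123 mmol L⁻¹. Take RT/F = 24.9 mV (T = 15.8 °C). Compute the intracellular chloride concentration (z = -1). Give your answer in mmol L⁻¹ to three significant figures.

Nernst: E = (24.9/-1) · ln([out]/[in]), so ln([out]/[in]) = -41.0 × -1 / 24.9 = 1.6466.
[out]/[in] = e^(1.6466) = 5.189.
[in] = 123 / 5.189 = 23.7 mmol L⁻¹.

23.7 mmol L⁻¹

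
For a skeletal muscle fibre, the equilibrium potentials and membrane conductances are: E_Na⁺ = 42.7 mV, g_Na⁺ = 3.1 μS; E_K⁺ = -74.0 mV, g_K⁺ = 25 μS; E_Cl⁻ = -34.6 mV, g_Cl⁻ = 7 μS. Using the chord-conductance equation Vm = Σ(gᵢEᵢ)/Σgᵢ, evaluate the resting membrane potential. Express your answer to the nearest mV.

Σ gᵢEᵢ = 3.1·(42.7) + 25·(-74.0) + 7·(-34.6) = -1959.83
Σ gᵢ = 3.1 + 25 + 7 = 35.1
Vm = -1959.83 / 35.1 = -55.84 mV

-56 mV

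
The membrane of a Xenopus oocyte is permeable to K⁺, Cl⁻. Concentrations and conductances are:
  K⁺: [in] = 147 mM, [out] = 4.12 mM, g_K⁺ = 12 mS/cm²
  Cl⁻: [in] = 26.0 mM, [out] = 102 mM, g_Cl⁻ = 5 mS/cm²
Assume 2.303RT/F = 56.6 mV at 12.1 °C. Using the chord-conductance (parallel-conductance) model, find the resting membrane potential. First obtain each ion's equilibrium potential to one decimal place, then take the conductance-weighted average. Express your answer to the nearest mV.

E_K⁺ = (56.6/1)·log₁₀(4.12/147) = -87.9 mV
E_Cl⁻ = (56.6/-1)·log₁₀(102/26.0) = -33.6 mV
Vm = (Σ gᵢEᵢ)/(Σ gᵢ) = (12·-87.9 + 5·-33.6) / (12 + 5)
= -1222.80 / 17 = -71.93 mV

-72 mV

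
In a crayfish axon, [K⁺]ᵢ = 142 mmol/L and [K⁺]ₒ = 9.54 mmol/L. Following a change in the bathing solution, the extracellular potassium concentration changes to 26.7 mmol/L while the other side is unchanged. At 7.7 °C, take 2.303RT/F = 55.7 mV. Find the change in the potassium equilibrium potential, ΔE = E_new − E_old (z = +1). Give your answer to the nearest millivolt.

25 mV

E_old = (55.7/1)·log₁₀(9.54/142) = -65.32 mV
E_new = (55.7/1)·log₁₀(26.7/142) = -40.43 mV
ΔE = -40.43 − (-65.32) = 24.90 mV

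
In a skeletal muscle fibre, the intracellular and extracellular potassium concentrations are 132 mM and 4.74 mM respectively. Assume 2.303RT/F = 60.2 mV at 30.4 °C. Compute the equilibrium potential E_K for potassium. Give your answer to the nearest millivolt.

E = (60.2/z) · log₁₀([K⁺]_out/[K⁺]_in) with z = +1.
= (60.2/1) · log₁₀(4.74/132) = 60.20 · log₁₀(0.03591)
= 60.20 · (-1.4448) = -86.98 mV

-87 mV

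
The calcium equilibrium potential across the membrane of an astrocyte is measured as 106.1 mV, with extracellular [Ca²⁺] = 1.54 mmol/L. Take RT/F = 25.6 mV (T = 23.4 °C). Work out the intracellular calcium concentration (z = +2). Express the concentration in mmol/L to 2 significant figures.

Nernst: E = (25.6/2) · ln([out]/[in]), so ln([out]/[in]) = 106.1 × 2 / 25.6 = 8.2891.
[out]/[in] = e^(8.2891) = 3980.
[in] = 1.54 / 3980 = 0.0003869 mmol/L.

0.00039 mmol/L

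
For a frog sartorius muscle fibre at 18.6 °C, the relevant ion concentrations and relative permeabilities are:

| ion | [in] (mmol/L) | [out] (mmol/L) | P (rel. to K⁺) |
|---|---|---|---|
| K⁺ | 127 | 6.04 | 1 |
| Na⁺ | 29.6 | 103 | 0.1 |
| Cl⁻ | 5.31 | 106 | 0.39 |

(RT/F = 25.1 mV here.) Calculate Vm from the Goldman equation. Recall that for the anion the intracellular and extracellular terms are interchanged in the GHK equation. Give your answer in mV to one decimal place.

-56.0 mV

Vm = 25.1 · ln[(Σ P·[cation]ₒ + Σ P·[anion]ᵢ) / (Σ P·[cation]ᵢ + Σ P·[anion]ₒ)]
Numerator = 1×6.04 + 0.1×103 + 0.39×5.31 = 18.41
Denominator = 1×127 + 0.1×29.6 + 0.39×106 = 171.3
Vm = 25.1 · ln(0.10748) = 25.1 × (-2.2305) = -55.98 mV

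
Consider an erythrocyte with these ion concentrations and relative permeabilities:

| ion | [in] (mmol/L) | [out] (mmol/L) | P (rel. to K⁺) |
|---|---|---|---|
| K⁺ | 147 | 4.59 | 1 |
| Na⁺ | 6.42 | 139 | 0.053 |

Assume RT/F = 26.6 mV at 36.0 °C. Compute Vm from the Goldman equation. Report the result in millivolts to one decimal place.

Vm = 26.6 · ln[(Σ P·[cation]ₒ + Σ P·[anion]ᵢ) / (Σ P·[cation]ᵢ + Σ P·[anion]ₒ)]
Numerator = 1×4.59 + 0.053×139 = 11.96
Denominator = 1×147 + 0.053×6.42 = 147.3
Vm = 26.6 · ln(0.081152) = 26.6 × (-2.5114) = -66.80 mV

-66.8 mV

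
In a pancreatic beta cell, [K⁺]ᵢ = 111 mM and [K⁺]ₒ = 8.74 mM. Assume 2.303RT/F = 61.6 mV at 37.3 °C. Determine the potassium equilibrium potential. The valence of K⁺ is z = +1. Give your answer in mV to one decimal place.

-68.0 mV

E = (61.6/z) · log₁₀([K⁺]_out/[K⁺]_in) with z = +1.
= (61.6/1) · log₁₀(8.74/111) = 61.60 · log₁₀(0.07874)
= 61.60 · (-1.1038) = -67.99 mV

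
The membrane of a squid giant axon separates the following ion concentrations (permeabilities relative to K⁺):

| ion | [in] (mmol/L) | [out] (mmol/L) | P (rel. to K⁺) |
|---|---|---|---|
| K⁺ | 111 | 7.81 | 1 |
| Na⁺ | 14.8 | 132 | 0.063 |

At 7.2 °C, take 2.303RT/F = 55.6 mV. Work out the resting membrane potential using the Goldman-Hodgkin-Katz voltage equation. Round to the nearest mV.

-47 mV

Vm = 55.6 · log₁₀[(Σ P·[cation]ₒ + Σ P·[anion]ᵢ) / (Σ P·[cation]ᵢ + Σ P·[anion]ₒ)]
Numerator = 1×7.81 + 0.063×132 = 16.13
Denominator = 1×111 + 0.063×14.8 = 111.9
Vm = 55.6 · log₁₀(0.14407) = 55.6 × (-0.8414) = -46.78 mV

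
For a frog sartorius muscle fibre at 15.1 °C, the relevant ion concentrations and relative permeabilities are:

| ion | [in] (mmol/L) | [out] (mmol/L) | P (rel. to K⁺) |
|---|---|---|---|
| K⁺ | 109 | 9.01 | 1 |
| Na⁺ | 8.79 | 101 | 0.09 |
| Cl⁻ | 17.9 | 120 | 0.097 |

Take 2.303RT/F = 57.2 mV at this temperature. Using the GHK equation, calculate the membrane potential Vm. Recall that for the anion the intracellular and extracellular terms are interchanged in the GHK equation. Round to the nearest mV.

-45 mV

Vm = 57.2 · log₁₀[(Σ P·[cation]ₒ + Σ P·[anion]ᵢ) / (Σ P·[cation]ᵢ + Σ P·[anion]ₒ)]
Numerator = 1×9.01 + 0.09×101 + 0.097×17.9 = 19.84
Denominator = 1×109 + 0.09×8.79 + 0.097×120 = 121.4
Vm = 57.2 · log₁₀(0.16335) = 57.2 × (-0.7869) = -45.01 mV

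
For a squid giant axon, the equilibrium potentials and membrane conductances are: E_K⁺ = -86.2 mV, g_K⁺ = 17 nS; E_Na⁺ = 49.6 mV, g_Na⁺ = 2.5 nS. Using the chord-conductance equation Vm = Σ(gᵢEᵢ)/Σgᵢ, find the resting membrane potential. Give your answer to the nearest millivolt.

Σ gᵢEᵢ = 17·(-86.2) + 2.5·(49.6) = -1341.40
Σ gᵢ = 17 + 2.5 = 19.5
Vm = -1341.40 / 19.5 = -68.79 mV

-69 mV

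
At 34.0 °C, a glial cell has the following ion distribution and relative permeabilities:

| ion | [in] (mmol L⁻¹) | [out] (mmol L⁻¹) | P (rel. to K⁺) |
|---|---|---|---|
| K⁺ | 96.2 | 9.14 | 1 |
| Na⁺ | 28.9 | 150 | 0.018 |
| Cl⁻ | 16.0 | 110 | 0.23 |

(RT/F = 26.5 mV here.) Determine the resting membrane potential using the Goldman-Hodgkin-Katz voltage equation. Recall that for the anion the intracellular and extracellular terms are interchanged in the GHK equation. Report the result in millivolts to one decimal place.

Vm = 26.5 · ln[(Σ P·[cation]ₒ + Σ P·[anion]ᵢ) / (Σ P·[cation]ᵢ + Σ P·[anion]ₒ)]
Numerator = 1×9.14 + 0.018×150 + 0.23×16.0 = 15.52
Denominator = 1×96.2 + 0.018×28.9 + 0.23×110 = 122
Vm = 26.5 · ln(0.12719) = 26.5 × (-2.0621) = -54.64 mV

-54.6 mV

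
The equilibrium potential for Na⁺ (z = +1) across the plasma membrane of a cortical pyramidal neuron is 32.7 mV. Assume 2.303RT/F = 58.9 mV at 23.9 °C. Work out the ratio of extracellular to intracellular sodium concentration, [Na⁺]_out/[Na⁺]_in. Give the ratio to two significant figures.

log₁₀([out]/[in]) = E·z/(58.9) = 32.7 × 1 / 58.9 = 0.5552
[out]/[in] = 10^(0.5552) = 3.591

3.6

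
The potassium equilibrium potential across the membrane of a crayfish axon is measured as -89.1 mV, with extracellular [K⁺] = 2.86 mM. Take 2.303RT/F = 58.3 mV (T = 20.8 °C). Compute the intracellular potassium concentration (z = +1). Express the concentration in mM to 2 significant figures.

97 mM

Nernst: E = (58.3/1) · log₁₀([out]/[in]), so log₁₀([out]/[in]) = -89.1 × 1 / 58.3 = -1.5283.
[out]/[in] = 10^(-1.5283) = 0.02963.
[in] = 2.86 / 0.02963 = 96.53 mM.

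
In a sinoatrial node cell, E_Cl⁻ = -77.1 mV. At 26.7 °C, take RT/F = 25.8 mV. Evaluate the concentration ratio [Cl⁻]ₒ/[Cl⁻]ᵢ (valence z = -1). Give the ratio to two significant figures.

ln([out]/[in]) = E·z/(25.8) = -77.1 × -1 / 25.8 = 2.9884
[out]/[in] = e^(2.9884) = 19.85

20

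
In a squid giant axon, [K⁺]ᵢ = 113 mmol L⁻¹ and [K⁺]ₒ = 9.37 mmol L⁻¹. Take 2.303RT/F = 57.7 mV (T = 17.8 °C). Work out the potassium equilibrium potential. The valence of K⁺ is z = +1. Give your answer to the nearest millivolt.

-62 mV

E = (57.7/z) · log₁₀([K⁺]_out/[K⁺]_in) with z = +1.
= (57.7/1) · log₁₀(9.37/113) = 57.70 · log₁₀(0.08292)
= 57.70 · (-1.0813) = -62.39 mV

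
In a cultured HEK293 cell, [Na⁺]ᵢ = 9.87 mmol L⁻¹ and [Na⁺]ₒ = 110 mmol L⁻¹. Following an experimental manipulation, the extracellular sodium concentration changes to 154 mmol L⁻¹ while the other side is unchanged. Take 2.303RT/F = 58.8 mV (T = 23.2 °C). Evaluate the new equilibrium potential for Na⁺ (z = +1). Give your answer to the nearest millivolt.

70 mV

After the shift: [Na⁺]_out = 154, [Na⁺]_in = 9.87 mmol L⁻¹.
E_new = (58.8/1)·log₁₀(154/9.87) = 58.80 · (1.1932) = 70.16 mV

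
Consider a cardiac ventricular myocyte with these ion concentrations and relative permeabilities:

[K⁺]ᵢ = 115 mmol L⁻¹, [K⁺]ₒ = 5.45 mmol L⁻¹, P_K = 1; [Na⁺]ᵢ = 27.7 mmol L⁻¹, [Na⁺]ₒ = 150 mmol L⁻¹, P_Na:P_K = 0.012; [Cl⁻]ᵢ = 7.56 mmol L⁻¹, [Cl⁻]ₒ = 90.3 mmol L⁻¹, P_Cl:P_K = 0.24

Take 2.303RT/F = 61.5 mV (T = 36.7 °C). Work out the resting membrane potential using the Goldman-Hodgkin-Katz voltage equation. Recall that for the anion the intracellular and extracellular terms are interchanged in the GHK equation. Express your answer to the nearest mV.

-73 mV

Vm = 61.5 · log₁₀[(Σ P·[cation]ₒ + Σ P·[anion]ᵢ) / (Σ P·[cation]ᵢ + Σ P·[anion]ₒ)]
Numerator = 1×5.45 + 0.012×150 + 0.24×7.56 = 9.064
Denominator = 1×115 + 0.012×27.7 + 0.24×90.3 = 137
Vm = 61.5 · log₁₀(0.066161) = 61.5 × (-1.1794) = -72.53 mV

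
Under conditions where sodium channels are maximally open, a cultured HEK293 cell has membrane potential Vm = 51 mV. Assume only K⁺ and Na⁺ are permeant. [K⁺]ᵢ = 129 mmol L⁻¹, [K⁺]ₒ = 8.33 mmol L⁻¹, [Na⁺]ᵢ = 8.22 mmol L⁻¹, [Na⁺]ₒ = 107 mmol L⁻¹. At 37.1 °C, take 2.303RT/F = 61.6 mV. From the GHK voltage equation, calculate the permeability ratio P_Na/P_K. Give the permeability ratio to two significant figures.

Let α = P_Na/P_K. GHK: Vm = 61.6·log₁₀[(Kₒ + α·Naₒ)/(Kᵢ + α·Naᵢ)].
10^(Vm/61.6) = 10^(51.0/61.6) = 6.7286
So 6.7286·(Kᵢ + α·Naᵢ) = Kₒ + α·Naₒ → α = (6.7286·129.0 − 8.33) / (107.0 − 6.7286·8.22)
α = (868 − 8.33) / (107.0 − 55.31) = 859.7/51.69 = 16.63

17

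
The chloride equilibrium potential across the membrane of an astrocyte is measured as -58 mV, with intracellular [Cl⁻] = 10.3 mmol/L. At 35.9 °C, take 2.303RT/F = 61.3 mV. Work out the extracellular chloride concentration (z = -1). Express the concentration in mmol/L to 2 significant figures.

Nernst: E = (61.3/-1) · log₁₀([out]/[in]), so log₁₀([out]/[in]) = -58.0 × -1 / 61.3 = 0.9462.
[out]/[in] = 10^(0.9462) = 8.834.
[out] = 8.834 × 10.3 = 90.99 mmol/L.

91 mmol/L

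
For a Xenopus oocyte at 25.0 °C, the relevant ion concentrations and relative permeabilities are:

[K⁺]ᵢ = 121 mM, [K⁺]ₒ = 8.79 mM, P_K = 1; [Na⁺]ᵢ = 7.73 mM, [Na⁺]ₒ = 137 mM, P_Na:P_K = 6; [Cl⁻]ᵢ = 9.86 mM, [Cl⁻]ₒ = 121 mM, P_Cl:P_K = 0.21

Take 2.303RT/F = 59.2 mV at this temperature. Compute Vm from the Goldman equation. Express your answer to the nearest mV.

38 mV

Vm = 59.2 · log₁₀[(Σ P·[cation]ₒ + Σ P·[anion]ᵢ) / (Σ P·[cation]ᵢ + Σ P·[anion]ₒ)]
Numerator = 1×8.79 + 6×137 + 0.21×9.86 = 832.9
Denominator = 1×121 + 6×7.73 + 0.21×121 = 192.8
Vm = 59.2 · log₁₀(4.32) = 59.2 × (0.6355) = 37.62 mV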